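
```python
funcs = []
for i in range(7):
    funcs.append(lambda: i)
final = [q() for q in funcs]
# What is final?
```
[6, 6, 6, 6, 6, 6, 6]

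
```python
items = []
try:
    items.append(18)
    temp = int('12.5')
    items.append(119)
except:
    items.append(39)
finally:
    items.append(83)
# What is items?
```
[18, 39, 83]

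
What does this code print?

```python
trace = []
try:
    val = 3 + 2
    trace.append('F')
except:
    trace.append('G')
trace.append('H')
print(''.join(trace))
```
FH

No exception, try block completes normally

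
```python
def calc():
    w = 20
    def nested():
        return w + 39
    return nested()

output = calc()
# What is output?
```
59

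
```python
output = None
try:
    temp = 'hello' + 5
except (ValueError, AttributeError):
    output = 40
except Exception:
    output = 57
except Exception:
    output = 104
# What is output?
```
57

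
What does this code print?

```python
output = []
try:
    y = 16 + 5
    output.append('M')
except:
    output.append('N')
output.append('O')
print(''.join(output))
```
MO

No exception, try block completes normally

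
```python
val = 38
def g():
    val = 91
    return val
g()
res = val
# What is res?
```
38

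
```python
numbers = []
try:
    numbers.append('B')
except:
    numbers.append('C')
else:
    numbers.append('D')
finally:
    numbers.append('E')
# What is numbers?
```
['B', 'D', 'E']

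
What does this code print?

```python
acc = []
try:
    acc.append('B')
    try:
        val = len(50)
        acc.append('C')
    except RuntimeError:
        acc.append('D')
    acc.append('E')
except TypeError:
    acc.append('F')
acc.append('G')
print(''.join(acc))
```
BFG

Inner handler doesn't match, propagates to outer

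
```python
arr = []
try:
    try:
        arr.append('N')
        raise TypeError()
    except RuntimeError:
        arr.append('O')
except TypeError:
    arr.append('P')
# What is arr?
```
['N', 'P']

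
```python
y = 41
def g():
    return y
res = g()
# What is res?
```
41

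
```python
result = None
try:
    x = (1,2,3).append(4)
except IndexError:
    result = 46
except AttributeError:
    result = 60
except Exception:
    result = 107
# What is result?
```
60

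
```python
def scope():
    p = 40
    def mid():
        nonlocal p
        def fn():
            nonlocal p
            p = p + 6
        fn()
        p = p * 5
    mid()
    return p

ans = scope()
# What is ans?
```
230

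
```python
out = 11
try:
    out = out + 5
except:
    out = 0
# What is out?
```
16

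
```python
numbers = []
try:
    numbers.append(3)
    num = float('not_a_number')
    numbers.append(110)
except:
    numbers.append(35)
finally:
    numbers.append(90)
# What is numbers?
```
[3, 35, 90]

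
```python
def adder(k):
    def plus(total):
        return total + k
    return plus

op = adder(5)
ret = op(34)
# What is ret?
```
39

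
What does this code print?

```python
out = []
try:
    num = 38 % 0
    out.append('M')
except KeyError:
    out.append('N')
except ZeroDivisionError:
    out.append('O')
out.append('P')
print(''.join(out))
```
OP

ZeroDivisionError is caught by its specific handler, not KeyError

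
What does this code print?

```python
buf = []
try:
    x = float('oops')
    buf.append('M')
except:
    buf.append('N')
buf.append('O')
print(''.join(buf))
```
NO

Exception raised in try, caught by bare except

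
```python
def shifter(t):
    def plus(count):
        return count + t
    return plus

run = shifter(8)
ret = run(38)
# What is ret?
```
46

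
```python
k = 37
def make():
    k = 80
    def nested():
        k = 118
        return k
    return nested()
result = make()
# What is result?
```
118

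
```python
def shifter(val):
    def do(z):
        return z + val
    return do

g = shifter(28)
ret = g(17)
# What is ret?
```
45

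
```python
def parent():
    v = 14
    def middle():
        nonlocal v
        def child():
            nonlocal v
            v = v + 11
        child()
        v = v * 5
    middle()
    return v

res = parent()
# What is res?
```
125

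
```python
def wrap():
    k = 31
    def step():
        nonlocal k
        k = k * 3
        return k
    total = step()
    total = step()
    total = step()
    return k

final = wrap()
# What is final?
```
837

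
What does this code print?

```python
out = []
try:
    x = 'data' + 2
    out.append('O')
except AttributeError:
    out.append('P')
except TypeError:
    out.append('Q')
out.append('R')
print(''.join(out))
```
QR

TypeError is caught by its specific handler, not AttributeError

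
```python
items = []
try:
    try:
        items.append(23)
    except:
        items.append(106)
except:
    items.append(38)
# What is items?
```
[23]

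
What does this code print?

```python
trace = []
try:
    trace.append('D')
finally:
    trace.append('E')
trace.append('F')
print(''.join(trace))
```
DEF

try/finally without except, no exception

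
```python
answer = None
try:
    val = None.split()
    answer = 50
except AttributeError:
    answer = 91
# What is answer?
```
91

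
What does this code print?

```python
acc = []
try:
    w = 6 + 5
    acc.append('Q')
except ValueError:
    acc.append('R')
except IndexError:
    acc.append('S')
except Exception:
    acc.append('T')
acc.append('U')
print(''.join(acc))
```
QU

No exception, try block completes normally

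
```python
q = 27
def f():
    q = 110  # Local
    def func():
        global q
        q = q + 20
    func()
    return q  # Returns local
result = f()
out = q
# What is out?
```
47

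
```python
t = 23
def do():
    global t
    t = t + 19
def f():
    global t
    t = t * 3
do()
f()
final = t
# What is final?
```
126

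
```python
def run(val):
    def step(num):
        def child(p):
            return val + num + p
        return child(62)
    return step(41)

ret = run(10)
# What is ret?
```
113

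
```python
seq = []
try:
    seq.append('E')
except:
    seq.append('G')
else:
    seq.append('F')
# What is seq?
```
['E', 'F']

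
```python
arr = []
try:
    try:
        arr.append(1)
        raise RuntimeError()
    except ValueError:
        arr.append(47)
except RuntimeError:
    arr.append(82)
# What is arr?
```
[1, 82]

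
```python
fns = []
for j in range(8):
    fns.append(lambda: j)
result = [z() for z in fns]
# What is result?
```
[7, 7, 7, 7, 7, 7, 7, 7]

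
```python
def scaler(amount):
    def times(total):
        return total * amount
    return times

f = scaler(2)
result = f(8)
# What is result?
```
16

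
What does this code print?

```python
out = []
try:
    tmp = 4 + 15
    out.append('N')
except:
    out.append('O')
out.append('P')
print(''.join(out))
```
NP

No exception, try block completes normally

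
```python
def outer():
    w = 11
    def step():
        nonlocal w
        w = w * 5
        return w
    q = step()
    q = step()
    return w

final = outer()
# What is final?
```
275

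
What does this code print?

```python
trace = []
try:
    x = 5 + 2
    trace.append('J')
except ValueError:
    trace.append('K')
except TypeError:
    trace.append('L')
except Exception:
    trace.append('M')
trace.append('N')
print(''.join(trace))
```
JN

No exception, try block completes normally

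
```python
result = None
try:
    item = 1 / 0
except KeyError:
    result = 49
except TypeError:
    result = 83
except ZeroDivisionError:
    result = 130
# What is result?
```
130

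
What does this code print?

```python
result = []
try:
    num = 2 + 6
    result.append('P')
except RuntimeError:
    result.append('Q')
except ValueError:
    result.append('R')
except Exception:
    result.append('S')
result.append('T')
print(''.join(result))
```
PT

No exception, try block completes normally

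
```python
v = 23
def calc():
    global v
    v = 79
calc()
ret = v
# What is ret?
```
79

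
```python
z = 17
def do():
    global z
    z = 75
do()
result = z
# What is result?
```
75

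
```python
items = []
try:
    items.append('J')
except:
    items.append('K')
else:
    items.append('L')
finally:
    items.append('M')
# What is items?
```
['J', 'L', 'M']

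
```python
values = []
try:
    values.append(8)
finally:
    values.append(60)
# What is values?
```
[8, 60]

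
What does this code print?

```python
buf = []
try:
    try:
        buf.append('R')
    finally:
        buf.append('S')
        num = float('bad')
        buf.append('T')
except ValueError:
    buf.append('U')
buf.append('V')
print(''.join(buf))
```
RSUV

Exception in inner finally caught by outer except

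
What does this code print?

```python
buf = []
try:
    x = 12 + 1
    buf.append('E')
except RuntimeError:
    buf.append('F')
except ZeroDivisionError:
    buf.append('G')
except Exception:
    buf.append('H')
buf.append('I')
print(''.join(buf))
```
EI

No exception, try block completes normally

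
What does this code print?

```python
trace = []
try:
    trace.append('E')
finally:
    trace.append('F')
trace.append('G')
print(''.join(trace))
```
EFG

try/finally without except, no exception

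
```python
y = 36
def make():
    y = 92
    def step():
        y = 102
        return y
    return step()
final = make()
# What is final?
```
102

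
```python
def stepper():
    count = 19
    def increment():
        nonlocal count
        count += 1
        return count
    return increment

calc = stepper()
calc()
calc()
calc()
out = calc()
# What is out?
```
23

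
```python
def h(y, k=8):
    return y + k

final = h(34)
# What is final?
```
42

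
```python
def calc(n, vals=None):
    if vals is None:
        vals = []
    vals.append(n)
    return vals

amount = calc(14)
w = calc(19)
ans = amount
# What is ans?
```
[14]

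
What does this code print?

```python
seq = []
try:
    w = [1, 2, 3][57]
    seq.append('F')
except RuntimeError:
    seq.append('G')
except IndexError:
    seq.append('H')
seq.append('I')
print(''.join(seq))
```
HI

IndexError is caught by its specific handler, not RuntimeError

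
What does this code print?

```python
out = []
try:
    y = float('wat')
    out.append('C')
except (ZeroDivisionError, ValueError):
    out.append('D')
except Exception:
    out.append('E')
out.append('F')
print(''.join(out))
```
DF

ValueError matches tuple containing it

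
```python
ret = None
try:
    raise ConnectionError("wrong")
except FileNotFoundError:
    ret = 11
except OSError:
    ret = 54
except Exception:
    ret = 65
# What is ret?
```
54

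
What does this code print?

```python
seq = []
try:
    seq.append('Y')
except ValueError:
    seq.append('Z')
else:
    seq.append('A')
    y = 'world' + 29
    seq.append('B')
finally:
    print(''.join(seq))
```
YA

Try succeeds, else appends 'A', TypeError in else is uncaught, finally prints before exception propagates ('B' never appended)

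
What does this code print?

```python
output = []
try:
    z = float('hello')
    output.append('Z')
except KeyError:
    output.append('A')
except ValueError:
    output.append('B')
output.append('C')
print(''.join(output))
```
BC

ValueError is caught by its specific handler, not KeyError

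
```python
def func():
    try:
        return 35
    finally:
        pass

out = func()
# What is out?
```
35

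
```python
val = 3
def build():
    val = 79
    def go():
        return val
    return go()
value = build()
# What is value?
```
79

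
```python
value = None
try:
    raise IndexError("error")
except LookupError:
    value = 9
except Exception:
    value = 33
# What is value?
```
9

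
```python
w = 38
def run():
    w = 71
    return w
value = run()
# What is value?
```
71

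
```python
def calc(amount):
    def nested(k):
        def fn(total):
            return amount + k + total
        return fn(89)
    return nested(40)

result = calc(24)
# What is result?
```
153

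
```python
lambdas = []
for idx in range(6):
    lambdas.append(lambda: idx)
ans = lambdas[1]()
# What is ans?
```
5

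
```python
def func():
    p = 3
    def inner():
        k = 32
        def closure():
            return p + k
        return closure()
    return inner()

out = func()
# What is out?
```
35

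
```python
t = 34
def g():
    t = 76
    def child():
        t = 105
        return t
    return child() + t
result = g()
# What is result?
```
181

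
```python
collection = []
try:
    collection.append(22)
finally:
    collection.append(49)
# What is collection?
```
[22, 49]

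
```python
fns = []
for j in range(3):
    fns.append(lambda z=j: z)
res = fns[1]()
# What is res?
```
1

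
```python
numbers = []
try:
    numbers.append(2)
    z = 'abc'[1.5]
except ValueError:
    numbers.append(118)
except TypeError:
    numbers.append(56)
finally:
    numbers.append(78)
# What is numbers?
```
[2, 56, 78]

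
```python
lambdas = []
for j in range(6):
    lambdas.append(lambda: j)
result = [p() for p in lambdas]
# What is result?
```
[5, 5, 5, 5, 5, 5]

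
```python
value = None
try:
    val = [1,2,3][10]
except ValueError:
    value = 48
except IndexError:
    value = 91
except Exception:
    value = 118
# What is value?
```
91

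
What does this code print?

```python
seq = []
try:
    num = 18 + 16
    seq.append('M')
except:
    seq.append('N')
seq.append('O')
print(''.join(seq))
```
MO

No exception, try block completes normally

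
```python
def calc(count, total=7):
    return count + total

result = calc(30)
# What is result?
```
37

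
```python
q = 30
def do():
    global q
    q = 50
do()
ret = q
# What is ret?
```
50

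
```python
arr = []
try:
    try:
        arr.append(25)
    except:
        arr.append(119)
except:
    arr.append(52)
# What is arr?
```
[25]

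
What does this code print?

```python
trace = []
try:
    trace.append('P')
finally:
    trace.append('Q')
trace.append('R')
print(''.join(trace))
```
PQR

try/finally without except, no exception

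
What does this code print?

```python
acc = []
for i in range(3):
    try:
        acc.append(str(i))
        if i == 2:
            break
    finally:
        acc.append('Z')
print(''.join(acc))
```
0Z1Z2Z

finally runs even when breaking out of loop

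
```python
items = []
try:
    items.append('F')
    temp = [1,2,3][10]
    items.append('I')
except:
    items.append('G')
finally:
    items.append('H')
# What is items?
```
['F', 'G', 'H']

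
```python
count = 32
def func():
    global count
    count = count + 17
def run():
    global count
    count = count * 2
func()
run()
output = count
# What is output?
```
98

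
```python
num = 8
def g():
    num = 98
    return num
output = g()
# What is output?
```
98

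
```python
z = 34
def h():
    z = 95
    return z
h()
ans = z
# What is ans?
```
34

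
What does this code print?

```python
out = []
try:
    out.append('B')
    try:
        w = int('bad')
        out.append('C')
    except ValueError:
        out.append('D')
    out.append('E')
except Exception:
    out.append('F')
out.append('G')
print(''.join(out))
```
BDEG

Inner exception caught by inner handler, outer continues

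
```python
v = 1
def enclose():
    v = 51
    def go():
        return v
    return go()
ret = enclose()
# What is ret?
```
51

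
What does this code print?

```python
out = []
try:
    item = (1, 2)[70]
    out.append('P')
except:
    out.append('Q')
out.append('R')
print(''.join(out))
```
QR

Exception raised in try, caught by bare except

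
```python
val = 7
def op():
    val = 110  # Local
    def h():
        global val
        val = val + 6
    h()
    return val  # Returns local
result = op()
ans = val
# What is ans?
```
13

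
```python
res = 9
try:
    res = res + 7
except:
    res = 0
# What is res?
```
16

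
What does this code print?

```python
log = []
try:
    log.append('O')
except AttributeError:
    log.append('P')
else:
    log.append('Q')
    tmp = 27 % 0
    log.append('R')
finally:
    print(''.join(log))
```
OQ

Try succeeds, else appends 'Q', ZeroDivisionError in else is uncaught, finally prints before exception propagates ('R' never appended)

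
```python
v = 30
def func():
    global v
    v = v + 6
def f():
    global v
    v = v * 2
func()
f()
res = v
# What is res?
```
72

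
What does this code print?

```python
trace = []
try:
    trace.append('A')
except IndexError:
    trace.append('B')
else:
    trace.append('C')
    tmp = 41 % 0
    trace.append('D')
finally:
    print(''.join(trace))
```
AC

Try succeeds, else appends 'C', ZeroDivisionError in else is uncaught, finally prints before exception propagates ('D' never appended)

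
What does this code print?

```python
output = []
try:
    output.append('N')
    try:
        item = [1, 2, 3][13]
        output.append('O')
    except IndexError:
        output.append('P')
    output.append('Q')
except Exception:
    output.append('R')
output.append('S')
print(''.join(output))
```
NPQS

Inner exception caught by inner handler, outer continues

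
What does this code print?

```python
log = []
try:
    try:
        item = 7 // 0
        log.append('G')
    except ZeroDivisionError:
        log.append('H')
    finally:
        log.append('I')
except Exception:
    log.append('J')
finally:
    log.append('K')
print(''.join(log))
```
HIK

Both finally blocks run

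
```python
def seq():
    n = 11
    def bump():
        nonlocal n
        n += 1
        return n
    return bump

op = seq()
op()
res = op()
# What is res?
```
13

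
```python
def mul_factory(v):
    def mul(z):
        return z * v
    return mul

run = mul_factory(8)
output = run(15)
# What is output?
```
120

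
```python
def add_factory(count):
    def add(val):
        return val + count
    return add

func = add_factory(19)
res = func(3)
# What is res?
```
22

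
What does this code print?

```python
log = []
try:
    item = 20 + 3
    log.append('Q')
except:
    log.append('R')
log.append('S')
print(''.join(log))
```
QS

No exception, try block completes normally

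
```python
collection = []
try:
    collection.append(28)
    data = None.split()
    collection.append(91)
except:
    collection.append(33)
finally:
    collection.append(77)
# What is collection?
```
[28, 33, 77]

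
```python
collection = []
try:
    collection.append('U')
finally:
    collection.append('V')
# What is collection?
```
['U', 'V']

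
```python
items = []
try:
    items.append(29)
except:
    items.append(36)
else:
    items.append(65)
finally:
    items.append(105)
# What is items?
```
[29, 65, 105]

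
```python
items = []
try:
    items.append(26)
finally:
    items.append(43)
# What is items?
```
[26, 43]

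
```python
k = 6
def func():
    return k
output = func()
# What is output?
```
6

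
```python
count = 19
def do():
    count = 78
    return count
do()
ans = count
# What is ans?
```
19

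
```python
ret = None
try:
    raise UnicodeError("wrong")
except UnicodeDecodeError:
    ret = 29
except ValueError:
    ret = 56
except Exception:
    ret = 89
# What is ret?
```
56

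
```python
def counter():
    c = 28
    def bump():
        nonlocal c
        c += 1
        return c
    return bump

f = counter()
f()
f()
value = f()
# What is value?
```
31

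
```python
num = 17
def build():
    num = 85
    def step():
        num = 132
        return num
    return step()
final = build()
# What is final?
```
132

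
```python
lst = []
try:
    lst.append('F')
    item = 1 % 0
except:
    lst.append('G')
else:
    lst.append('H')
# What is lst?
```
['F', 'G']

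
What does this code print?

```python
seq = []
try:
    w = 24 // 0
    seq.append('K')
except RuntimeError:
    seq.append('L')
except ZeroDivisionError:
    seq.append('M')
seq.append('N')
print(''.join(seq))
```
MN

ZeroDivisionError is caught by its specific handler, not RuntimeError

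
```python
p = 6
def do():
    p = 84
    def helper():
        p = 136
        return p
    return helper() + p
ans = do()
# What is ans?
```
220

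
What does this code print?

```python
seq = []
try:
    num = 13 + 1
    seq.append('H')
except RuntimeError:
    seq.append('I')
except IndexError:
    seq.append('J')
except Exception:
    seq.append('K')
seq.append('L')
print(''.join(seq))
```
HL

No exception, try block completes normally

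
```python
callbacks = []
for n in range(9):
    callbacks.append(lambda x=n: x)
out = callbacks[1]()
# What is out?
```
1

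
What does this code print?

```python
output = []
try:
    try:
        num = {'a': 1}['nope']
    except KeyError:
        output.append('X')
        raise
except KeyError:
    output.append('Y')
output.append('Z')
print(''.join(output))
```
XYZ

raise without argument re-raises current exception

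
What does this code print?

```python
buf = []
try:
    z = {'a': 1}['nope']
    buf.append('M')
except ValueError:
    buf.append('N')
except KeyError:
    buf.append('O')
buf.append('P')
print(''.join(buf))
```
OP

KeyError is caught by its specific handler, not ValueError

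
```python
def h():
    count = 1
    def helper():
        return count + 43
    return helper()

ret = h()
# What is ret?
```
44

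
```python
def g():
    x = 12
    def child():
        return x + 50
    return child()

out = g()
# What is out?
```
62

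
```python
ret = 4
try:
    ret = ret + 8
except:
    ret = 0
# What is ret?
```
12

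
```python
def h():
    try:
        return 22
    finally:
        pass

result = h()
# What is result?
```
22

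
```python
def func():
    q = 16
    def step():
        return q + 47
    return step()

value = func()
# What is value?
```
63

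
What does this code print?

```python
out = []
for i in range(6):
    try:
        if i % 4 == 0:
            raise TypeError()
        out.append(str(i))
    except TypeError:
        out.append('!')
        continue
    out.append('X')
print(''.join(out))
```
!1X2X3X!5X

continue in except skips rest of loop body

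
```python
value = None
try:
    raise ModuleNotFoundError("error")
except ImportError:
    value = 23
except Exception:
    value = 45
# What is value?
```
23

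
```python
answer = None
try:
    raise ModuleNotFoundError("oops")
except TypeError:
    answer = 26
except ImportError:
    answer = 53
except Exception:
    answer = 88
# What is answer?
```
53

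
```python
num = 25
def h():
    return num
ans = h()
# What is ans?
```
25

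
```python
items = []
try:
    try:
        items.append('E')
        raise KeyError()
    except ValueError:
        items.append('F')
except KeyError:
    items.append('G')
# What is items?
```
['E', 'G']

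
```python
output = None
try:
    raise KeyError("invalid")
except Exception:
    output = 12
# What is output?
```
12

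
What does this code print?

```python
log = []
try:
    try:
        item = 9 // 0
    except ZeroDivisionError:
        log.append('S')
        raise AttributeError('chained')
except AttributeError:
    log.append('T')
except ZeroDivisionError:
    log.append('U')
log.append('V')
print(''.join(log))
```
STV

AttributeError raised and caught, original ZeroDivisionError not re-raised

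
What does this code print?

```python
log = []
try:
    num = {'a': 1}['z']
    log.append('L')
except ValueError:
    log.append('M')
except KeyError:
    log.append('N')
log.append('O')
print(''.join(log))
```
NO

KeyError is caught by its specific handler, not ValueError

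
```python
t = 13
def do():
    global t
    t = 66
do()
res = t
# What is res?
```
66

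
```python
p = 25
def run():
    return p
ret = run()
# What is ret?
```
25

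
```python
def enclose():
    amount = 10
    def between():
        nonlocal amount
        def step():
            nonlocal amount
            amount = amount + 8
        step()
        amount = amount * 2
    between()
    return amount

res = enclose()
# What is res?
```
36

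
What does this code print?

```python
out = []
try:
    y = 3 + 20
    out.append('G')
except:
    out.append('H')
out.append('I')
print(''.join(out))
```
GI

No exception, try block completes normally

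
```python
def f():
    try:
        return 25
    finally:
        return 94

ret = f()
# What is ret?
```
94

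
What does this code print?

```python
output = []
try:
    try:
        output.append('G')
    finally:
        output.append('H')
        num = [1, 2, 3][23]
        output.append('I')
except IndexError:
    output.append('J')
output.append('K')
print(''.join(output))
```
GHJK

Exception in inner finally caught by outer except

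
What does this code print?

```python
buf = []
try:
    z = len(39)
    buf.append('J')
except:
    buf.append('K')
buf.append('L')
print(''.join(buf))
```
KL

Exception raised in try, caught by bare except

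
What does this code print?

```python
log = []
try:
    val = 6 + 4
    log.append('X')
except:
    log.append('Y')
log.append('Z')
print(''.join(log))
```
XZ

No exception, try block completes normally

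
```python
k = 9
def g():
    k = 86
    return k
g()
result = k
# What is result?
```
9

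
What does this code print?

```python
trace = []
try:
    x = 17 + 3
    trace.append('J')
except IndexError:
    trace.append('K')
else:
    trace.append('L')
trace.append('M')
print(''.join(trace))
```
JLM

else block runs when no exception occurs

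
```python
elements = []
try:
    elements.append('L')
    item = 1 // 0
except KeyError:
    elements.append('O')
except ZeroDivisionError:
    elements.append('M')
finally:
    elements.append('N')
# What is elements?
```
['L', 'M', 'N']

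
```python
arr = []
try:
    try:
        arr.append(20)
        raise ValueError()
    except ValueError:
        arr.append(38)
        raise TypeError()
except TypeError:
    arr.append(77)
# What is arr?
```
[20, 38, 77]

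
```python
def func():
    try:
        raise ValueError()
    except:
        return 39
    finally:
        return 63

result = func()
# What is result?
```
63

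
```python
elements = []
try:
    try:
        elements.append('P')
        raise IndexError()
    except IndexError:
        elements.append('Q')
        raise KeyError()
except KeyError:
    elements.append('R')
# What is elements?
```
['P', 'Q', 'R']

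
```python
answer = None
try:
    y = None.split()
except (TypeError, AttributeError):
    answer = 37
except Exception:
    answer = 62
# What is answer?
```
37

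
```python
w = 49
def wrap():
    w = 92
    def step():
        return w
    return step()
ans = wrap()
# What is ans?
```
92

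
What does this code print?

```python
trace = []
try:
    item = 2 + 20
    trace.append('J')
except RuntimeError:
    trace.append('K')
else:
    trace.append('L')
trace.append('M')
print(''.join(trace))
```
JLM

else block runs when no exception occurs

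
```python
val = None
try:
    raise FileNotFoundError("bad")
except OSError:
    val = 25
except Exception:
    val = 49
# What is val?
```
25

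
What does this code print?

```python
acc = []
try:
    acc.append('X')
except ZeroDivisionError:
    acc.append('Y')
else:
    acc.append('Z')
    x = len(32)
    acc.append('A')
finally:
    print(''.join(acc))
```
XZ

Try succeeds, else appends 'Z', TypeError in else is uncaught, finally prints before exception propagates ('A' never appended)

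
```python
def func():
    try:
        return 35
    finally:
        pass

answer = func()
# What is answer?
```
35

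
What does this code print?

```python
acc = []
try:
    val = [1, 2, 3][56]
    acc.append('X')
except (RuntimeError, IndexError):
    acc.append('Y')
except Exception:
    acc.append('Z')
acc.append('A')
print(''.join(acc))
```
YA

IndexError matches tuple containing it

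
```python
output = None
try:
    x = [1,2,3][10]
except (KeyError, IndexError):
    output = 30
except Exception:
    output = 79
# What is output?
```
30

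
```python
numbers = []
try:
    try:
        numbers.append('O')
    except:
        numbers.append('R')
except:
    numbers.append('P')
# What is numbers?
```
['O']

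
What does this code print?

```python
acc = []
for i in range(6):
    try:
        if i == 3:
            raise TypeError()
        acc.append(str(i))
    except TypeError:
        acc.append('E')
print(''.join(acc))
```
012E45

Exception on i=3 caught, loop continues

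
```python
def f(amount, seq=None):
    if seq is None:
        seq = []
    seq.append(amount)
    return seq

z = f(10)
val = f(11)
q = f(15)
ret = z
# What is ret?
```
[10]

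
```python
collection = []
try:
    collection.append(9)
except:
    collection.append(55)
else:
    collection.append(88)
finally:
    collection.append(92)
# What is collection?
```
[9, 88, 92]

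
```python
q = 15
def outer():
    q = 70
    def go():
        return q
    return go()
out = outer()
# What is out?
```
70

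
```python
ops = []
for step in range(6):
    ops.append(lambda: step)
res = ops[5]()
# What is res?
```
5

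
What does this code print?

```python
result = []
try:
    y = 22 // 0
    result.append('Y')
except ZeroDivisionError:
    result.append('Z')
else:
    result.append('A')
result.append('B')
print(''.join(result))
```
ZB

else block skipped when exception is caught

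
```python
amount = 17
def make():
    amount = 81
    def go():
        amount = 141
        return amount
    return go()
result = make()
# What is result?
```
141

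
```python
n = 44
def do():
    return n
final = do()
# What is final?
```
44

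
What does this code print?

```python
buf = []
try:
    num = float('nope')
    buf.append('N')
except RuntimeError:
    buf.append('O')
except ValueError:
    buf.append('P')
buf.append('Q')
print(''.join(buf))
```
PQ

ValueError is caught by its specific handler, not RuntimeError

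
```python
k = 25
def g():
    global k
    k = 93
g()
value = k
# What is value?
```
93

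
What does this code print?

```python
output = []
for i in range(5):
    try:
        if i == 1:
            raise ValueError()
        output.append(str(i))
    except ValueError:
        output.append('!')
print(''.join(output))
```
0!234

Exception on i=1 caught, loop continues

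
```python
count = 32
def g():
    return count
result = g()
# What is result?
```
32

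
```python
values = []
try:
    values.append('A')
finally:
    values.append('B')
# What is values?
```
['A', 'B']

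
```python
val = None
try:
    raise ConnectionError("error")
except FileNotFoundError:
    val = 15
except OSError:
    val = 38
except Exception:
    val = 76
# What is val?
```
38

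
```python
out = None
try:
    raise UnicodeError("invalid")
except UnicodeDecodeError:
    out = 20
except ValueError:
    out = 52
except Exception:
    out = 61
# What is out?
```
52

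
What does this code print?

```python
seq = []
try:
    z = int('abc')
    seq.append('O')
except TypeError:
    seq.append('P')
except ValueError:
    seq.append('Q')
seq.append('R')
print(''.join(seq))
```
QR

ValueError is caught by its specific handler, not TypeError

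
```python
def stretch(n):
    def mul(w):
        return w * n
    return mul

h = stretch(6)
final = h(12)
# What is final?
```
72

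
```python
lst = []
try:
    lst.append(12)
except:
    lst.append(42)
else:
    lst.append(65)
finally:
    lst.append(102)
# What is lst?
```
[12, 65, 102]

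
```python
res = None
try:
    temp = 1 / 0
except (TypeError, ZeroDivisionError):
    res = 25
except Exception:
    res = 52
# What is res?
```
25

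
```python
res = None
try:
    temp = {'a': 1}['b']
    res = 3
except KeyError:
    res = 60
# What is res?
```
60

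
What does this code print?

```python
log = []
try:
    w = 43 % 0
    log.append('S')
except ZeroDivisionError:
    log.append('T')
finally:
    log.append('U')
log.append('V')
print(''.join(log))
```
TUV

finally always runs, even after exception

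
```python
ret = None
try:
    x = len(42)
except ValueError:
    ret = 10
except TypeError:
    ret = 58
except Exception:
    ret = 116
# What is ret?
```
58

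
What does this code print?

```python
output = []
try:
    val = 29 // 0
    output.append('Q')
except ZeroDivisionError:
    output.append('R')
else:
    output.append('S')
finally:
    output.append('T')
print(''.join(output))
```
RT

Exception: except runs, else skipped, finally runs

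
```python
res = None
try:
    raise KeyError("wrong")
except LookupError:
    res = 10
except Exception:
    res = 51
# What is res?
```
10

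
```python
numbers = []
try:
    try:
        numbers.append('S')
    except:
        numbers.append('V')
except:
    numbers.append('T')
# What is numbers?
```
['S']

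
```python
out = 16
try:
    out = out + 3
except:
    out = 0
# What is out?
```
19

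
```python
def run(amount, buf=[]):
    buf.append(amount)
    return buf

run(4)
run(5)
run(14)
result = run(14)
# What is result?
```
[4, 5, 14, 14]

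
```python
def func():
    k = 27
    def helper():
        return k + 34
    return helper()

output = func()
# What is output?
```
61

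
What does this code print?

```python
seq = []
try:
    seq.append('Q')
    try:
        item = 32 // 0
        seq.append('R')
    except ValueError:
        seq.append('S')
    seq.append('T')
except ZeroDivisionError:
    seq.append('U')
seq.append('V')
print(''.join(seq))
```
QUV

Inner handler doesn't match, propagates to outer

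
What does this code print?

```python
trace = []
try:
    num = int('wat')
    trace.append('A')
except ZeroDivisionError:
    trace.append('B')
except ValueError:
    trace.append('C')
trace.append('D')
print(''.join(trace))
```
CD

ValueError is caught by its specific handler, not ZeroDivisionError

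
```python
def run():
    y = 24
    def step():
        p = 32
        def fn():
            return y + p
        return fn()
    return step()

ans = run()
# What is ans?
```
56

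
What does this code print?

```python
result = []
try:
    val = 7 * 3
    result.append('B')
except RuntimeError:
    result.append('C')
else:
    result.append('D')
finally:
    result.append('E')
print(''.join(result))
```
BDE

else runs before finally when no exception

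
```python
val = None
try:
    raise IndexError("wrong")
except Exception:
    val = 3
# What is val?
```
3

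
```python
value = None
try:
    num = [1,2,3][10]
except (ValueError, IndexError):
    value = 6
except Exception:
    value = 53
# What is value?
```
6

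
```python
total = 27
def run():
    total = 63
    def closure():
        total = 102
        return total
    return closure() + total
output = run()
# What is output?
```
165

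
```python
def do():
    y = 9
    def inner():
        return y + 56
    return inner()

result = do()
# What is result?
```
65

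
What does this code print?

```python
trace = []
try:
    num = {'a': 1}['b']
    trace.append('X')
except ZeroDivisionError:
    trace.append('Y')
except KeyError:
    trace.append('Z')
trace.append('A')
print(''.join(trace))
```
ZA

KeyError is caught by its specific handler, not ZeroDivisionError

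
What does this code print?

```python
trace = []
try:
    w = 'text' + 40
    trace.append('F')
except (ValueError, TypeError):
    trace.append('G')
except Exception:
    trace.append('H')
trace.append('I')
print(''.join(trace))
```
GI

TypeError matches tuple containing it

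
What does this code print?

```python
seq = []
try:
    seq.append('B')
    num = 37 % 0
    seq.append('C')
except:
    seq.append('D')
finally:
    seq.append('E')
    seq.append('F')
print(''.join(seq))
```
BDEF

Code before exception runs, then except, then all of finally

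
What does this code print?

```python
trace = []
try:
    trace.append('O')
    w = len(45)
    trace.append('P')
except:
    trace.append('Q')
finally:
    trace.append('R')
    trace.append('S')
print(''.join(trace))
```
OQRS

Code before exception runs, then except, then all of finally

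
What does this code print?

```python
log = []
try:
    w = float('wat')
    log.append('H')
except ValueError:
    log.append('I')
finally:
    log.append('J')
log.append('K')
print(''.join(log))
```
IJK

finally always runs, even after exception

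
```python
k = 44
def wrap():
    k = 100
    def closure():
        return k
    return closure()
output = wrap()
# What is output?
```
100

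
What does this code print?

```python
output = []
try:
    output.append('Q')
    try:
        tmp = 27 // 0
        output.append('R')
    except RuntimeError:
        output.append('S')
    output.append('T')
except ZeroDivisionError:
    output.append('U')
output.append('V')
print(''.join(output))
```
QUV

Inner handler doesn't match, propagates to outer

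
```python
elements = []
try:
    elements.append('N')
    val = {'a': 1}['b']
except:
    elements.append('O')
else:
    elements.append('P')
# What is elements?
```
['N', 'O']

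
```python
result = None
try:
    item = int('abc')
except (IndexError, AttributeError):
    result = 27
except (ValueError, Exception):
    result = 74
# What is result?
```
74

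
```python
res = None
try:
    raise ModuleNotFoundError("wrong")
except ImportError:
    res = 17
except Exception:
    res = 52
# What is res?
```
17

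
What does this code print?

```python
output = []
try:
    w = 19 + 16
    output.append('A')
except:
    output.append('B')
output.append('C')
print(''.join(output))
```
AC

No exception, try block completes normally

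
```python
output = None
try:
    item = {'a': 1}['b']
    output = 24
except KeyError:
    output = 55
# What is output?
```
55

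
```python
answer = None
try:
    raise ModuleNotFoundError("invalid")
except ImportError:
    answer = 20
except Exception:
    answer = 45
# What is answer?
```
20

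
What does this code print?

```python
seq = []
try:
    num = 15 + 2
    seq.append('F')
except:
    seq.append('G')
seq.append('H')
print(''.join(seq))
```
FH

No exception, try block completes normally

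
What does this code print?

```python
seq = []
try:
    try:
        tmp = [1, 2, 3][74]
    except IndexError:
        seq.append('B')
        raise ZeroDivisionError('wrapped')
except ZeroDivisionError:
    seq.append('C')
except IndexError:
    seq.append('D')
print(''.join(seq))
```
BC

New ZeroDivisionError raised, caught by outer ZeroDivisionError handler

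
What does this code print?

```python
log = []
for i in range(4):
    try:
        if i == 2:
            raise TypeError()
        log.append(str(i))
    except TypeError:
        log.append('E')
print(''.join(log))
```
01E3

Exception on i=2 caught, loop continues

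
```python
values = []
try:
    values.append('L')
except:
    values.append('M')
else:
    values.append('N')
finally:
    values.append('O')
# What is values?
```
['L', 'N', 'O']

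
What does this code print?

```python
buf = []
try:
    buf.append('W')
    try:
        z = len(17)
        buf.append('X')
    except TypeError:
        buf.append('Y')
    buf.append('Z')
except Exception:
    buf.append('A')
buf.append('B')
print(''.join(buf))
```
WYZB

Inner exception caught by inner handler, outer continues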